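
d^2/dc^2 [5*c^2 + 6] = 10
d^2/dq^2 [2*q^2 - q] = 4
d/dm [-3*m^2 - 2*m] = -6*m - 2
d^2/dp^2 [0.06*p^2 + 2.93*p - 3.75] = 0.120000000000000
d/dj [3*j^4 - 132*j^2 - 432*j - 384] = 12*j^3 - 264*j - 432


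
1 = 1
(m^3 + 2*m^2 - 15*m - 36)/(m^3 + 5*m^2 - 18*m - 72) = (m + 3)/(m + 6)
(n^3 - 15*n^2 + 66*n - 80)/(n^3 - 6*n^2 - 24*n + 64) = (n - 5)/(n + 4)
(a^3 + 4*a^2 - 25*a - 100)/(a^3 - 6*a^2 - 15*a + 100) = (a + 5)/(a - 5)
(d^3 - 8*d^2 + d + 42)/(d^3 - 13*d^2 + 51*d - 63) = (d + 2)/(d - 3)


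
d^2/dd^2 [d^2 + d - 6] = 2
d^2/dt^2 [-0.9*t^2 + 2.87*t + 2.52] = -1.80000000000000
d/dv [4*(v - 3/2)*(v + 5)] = 8*v + 14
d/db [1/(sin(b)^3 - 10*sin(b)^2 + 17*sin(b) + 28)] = (-3*sin(b)^2 + 20*sin(b) - 17)*cos(b)/(sin(b)^3 - 10*sin(b)^2 + 17*sin(b) + 28)^2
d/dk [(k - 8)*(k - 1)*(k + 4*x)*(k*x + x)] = 2*x*(2*k^3 + 6*k^2*x - 12*k^2 - 32*k*x - k - 2*x + 4)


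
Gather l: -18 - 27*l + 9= -27*l - 9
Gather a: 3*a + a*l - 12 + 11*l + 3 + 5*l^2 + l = a*(l + 3) + 5*l^2 + 12*l - 9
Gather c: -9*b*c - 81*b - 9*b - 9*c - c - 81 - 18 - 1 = -90*b + c*(-9*b - 10) - 100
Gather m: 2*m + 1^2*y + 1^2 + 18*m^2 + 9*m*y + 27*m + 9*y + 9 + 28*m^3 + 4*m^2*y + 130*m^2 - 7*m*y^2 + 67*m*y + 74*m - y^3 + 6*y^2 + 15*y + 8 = 28*m^3 + m^2*(4*y + 148) + m*(-7*y^2 + 76*y + 103) - y^3 + 6*y^2 + 25*y + 18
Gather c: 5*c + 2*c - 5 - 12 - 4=7*c - 21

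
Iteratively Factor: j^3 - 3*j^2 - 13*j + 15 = (j + 3)*(j^2 - 6*j + 5) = (j - 1)*(j + 3)*(j - 5)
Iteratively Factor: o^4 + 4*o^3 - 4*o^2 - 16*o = (o + 2)*(o^3 + 2*o^2 - 8*o) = (o + 2)*(o + 4)*(o^2 - 2*o) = (o - 2)*(o + 2)*(o + 4)*(o)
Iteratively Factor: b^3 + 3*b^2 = (b)*(b^2 + 3*b) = b^2*(b + 3)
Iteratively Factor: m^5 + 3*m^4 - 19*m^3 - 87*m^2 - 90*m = (m + 3)*(m^4 - 19*m^2 - 30*m) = m*(m + 3)*(m^3 - 19*m - 30) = m*(m + 3)^2*(m^2 - 3*m - 10) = m*(m - 5)*(m + 3)^2*(m + 2)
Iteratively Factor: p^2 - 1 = (p + 1)*(p - 1)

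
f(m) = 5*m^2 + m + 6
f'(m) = 10*m + 1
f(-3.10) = 50.95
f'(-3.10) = -30.00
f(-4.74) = 113.60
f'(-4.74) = -46.40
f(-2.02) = 24.38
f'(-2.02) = -19.20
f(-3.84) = 75.89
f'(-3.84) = -37.40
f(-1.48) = 15.47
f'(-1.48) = -13.80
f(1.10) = 13.15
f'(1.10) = 12.00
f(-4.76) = 114.53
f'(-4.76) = -46.60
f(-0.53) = 6.87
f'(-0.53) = -4.30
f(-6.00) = 180.00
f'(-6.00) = -59.00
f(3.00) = 54.00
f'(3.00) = 31.00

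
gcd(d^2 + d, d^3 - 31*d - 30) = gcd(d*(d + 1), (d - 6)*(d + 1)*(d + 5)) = d + 1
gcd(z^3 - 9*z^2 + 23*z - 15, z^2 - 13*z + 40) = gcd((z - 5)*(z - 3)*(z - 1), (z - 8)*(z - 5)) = z - 5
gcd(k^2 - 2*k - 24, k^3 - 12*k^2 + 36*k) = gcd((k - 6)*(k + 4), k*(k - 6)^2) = k - 6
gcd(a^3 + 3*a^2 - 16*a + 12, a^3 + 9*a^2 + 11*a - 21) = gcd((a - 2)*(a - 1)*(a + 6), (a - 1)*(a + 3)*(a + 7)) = a - 1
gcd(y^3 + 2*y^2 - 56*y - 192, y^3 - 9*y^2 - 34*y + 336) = y^2 - 2*y - 48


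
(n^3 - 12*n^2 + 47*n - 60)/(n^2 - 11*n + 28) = (n^2 - 8*n + 15)/(n - 7)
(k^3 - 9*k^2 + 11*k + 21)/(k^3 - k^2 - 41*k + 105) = (k^2 - 6*k - 7)/(k^2 + 2*k - 35)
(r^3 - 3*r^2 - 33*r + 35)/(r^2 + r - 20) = (r^2 - 8*r + 7)/(r - 4)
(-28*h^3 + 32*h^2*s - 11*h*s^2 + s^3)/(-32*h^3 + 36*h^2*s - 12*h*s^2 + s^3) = (-7*h + s)/(-8*h + s)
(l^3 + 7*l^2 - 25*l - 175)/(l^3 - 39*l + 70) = (l + 5)/(l - 2)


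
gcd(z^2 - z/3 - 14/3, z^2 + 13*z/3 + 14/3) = z + 2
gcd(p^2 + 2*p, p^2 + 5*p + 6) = p + 2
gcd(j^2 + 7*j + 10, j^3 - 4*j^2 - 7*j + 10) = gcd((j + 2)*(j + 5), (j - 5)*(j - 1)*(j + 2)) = j + 2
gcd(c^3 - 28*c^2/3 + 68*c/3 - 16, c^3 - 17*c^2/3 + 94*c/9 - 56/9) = c^2 - 10*c/3 + 8/3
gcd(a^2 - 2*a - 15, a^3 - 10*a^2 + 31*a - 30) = a - 5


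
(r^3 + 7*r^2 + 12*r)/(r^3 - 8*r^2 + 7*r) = (r^2 + 7*r + 12)/(r^2 - 8*r + 7)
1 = 1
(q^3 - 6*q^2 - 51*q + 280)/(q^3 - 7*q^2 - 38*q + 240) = (q + 7)/(q + 6)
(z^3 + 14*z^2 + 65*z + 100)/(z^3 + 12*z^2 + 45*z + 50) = (z + 4)/(z + 2)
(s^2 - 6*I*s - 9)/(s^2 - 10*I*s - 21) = (s - 3*I)/(s - 7*I)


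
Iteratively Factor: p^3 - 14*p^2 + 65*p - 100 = (p - 5)*(p^2 - 9*p + 20) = (p - 5)^2*(p - 4)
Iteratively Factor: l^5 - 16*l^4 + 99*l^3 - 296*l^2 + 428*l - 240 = (l - 3)*(l^4 - 13*l^3 + 60*l^2 - 116*l + 80) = (l - 4)*(l - 3)*(l^3 - 9*l^2 + 24*l - 20) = (l - 4)*(l - 3)*(l - 2)*(l^2 - 7*l + 10) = (l - 5)*(l - 4)*(l - 3)*(l - 2)*(l - 2)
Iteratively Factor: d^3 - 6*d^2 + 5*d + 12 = (d + 1)*(d^2 - 7*d + 12) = (d - 4)*(d + 1)*(d - 3)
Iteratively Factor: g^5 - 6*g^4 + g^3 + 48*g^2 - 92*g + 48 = (g - 2)*(g^4 - 4*g^3 - 7*g^2 + 34*g - 24) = (g - 2)*(g - 1)*(g^3 - 3*g^2 - 10*g + 24) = (g - 2)^2*(g - 1)*(g^2 - g - 12) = (g - 4)*(g - 2)^2*(g - 1)*(g + 3)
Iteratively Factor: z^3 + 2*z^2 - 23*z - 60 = (z + 4)*(z^2 - 2*z - 15) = (z - 5)*(z + 4)*(z + 3)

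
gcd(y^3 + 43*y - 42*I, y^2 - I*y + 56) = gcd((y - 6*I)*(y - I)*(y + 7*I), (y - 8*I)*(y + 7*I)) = y + 7*I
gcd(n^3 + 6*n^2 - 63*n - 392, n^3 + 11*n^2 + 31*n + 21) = n + 7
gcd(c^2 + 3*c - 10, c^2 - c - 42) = 1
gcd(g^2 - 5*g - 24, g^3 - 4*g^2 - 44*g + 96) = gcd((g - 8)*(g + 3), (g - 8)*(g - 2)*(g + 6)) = g - 8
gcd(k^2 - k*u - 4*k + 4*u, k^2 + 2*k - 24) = k - 4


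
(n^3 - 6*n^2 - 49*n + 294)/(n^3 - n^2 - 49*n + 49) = (n - 6)/(n - 1)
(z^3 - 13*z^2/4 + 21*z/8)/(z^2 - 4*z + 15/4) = z*(4*z - 7)/(2*(2*z - 5))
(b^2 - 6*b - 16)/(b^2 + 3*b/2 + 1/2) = 2*(b^2 - 6*b - 16)/(2*b^2 + 3*b + 1)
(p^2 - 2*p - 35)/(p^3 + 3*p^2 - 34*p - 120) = (p - 7)/(p^2 - 2*p - 24)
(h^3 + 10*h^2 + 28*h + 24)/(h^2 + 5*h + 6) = (h^2 + 8*h + 12)/(h + 3)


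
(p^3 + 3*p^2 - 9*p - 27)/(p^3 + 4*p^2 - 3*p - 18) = (p - 3)/(p - 2)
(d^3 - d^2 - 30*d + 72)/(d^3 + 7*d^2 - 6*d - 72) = (d - 4)/(d + 4)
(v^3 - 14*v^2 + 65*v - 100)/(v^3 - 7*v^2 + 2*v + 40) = (v - 5)/(v + 2)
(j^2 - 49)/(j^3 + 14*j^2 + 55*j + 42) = (j - 7)/(j^2 + 7*j + 6)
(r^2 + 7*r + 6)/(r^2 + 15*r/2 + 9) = 2*(r + 1)/(2*r + 3)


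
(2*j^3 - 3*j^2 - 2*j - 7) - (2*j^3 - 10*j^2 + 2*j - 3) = 7*j^2 - 4*j - 4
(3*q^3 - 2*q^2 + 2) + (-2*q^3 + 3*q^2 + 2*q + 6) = q^3 + q^2 + 2*q + 8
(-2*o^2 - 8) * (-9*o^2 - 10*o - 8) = 18*o^4 + 20*o^3 + 88*o^2 + 80*o + 64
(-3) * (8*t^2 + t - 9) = -24*t^2 - 3*t + 27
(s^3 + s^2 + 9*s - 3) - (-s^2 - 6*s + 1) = s^3 + 2*s^2 + 15*s - 4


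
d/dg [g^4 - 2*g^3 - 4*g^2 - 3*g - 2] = 4*g^3 - 6*g^2 - 8*g - 3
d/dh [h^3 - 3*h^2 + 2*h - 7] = 3*h^2 - 6*h + 2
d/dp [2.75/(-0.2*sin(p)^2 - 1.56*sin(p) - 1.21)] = (1.1*sin(p) + 4.29)*cos(p)/(0.2*sin(p)^2 + 1.56*sin(p) + 1.21)^2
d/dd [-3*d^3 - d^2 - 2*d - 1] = -9*d^2 - 2*d - 2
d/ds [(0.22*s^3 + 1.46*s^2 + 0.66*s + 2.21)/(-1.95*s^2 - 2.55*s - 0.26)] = (-0.429*s^4 - 1.122*s^3 - 2.6076*s^2 + 7.8598*s + 5.4639)/(3.8025*s^4 + 9.945*s^3 + 7.5165*s^2 + 1.326*s + 0.0676)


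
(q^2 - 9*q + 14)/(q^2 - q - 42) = (q - 2)/(q + 6)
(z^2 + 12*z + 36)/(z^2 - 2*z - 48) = (z + 6)/(z - 8)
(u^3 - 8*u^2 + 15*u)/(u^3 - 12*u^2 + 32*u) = (u^2 - 8*u + 15)/(u^2 - 12*u + 32)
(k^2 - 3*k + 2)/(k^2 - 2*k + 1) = (k - 2)/(k - 1)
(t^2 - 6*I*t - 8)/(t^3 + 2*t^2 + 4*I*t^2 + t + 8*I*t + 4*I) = (t^2 - 6*I*t - 8)/(t^3 + t^2*(2 + 4*I) + t*(1 + 8*I) + 4*I)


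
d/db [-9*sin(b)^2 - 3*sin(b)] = -3*(6*sin(b) + 1)*cos(b)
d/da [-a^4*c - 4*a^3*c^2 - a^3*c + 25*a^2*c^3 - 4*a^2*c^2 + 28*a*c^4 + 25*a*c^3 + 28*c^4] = c*(-4*a^3 - 12*a^2*c - 3*a^2 + 50*a*c^2 - 8*a*c + 28*c^3 + 25*c^2)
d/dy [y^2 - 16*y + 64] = 2*y - 16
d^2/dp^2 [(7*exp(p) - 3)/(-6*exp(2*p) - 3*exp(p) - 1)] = (-252*exp(4*p) + 558*exp(3*p) + 414*exp(2*p) - 24*exp(p) - 16)*exp(p)/(216*exp(6*p) + 324*exp(5*p) + 270*exp(4*p) + 135*exp(3*p) + 45*exp(2*p) + 9*exp(p) + 1)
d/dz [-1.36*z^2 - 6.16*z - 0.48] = -2.72*z - 6.16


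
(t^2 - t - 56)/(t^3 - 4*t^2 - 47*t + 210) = (t - 8)/(t^2 - 11*t + 30)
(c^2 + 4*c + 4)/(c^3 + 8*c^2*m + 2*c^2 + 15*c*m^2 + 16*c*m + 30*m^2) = (c + 2)/(c^2 + 8*c*m + 15*m^2)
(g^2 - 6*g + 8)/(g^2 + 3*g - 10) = (g - 4)/(g + 5)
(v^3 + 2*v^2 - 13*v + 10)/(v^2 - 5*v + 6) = (v^2 + 4*v - 5)/(v - 3)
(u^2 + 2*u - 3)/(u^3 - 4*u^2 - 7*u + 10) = (u + 3)/(u^2 - 3*u - 10)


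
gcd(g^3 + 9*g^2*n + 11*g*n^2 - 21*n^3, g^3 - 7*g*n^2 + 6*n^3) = g^2 + 2*g*n - 3*n^2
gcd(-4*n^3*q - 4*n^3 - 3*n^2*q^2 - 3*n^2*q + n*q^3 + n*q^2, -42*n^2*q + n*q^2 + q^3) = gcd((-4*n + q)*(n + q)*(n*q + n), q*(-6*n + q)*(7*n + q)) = 1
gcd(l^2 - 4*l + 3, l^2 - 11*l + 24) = l - 3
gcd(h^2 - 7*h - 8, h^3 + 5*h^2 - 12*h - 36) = 1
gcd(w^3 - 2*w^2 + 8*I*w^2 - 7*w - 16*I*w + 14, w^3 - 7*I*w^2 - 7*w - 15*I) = w + I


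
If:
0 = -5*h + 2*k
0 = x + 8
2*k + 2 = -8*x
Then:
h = 62/5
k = 31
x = -8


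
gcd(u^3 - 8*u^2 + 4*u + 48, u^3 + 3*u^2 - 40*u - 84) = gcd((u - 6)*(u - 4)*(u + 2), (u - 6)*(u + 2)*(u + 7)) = u^2 - 4*u - 12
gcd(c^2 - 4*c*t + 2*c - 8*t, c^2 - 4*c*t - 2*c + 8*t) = -c + 4*t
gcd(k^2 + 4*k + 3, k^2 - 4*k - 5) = k + 1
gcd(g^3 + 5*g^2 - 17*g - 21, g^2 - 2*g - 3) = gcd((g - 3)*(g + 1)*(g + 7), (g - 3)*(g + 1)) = g^2 - 2*g - 3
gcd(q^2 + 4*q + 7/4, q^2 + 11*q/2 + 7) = q + 7/2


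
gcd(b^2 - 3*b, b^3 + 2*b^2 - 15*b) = b^2 - 3*b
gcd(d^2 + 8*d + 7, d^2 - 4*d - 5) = d + 1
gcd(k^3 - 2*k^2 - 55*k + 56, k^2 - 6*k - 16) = k - 8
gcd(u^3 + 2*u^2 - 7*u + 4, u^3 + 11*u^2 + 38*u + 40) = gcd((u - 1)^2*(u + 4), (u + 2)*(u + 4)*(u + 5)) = u + 4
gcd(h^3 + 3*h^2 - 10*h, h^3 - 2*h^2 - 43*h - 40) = h + 5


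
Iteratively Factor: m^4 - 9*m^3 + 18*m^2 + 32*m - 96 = (m - 4)*(m^3 - 5*m^2 - 2*m + 24) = (m - 4)*(m - 3)*(m^2 - 2*m - 8) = (m - 4)*(m - 3)*(m + 2)*(m - 4)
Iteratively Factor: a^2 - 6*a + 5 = (a - 1)*(a - 5)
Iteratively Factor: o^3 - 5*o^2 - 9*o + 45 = (o - 3)*(o^2 - 2*o - 15) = (o - 3)*(o + 3)*(o - 5)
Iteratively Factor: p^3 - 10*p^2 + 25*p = (p)*(p^2 - 10*p + 25) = p*(p - 5)*(p - 5)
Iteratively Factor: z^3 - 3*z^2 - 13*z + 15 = (z + 3)*(z^2 - 6*z + 5) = (z - 1)*(z + 3)*(z - 5)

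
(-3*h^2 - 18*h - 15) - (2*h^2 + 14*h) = -5*h^2 - 32*h - 15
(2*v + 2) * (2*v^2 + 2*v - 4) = 4*v^3 + 8*v^2 - 4*v - 8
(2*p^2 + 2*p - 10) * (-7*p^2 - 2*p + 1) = -14*p^4 - 18*p^3 + 68*p^2 + 22*p - 10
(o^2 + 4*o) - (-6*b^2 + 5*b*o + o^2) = 6*b^2 - 5*b*o + 4*o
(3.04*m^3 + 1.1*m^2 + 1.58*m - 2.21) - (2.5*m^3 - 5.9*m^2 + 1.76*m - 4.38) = 0.54*m^3 + 7.0*m^2 - 0.18*m + 2.17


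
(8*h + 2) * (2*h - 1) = 16*h^2 - 4*h - 2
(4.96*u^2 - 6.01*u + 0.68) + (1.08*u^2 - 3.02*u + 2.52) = 6.04*u^2 - 9.03*u + 3.2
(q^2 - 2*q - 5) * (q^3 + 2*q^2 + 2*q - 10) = q^5 - 7*q^3 - 24*q^2 + 10*q + 50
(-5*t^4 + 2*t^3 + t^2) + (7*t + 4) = -5*t^4 + 2*t^3 + t^2 + 7*t + 4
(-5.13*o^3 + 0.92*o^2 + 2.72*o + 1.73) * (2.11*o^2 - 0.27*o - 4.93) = -10.8243*o^5 + 3.3263*o^4 + 30.7817*o^3 - 1.6197*o^2 - 13.8767*o - 8.5289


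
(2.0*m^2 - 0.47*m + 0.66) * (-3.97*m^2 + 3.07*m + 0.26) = -7.94*m^4 + 8.0059*m^3 - 3.5431*m^2 + 1.904*m + 0.1716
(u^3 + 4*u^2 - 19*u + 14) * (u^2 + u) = u^5 + 5*u^4 - 15*u^3 - 5*u^2 + 14*u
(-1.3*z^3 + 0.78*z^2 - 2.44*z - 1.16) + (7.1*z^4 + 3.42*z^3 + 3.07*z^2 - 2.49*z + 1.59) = 7.1*z^4 + 2.12*z^3 + 3.85*z^2 - 4.93*z + 0.43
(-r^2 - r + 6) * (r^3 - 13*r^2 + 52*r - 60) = -r^5 + 12*r^4 - 33*r^3 - 70*r^2 + 372*r - 360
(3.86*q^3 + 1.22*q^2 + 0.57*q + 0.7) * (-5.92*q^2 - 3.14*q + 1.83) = -22.8512*q^5 - 19.3428*q^4 - 0.1414*q^3 - 3.7012*q^2 - 1.1549*q + 1.281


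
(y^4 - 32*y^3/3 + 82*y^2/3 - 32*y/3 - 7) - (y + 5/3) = y^4 - 32*y^3/3 + 82*y^2/3 - 35*y/3 - 26/3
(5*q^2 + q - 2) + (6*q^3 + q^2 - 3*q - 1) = 6*q^3 + 6*q^2 - 2*q - 3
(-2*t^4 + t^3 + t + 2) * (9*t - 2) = -18*t^5 + 13*t^4 - 2*t^3 + 9*t^2 + 16*t - 4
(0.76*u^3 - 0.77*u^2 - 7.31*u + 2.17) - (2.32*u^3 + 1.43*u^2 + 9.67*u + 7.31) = -1.56*u^3 - 2.2*u^2 - 16.98*u - 5.14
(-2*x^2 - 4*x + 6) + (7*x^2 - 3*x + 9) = 5*x^2 - 7*x + 15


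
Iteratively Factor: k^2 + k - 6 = (k - 2)*(k + 3)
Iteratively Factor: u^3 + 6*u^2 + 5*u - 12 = (u + 4)*(u^2 + 2*u - 3) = (u - 1)*(u + 4)*(u + 3)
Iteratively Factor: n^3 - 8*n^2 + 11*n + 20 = (n - 5)*(n^2 - 3*n - 4) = (n - 5)*(n - 4)*(n + 1)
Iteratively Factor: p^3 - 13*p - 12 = (p + 3)*(p^2 - 3*p - 4) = (p + 1)*(p + 3)*(p - 4)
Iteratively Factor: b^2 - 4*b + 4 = (b - 2)*(b - 2)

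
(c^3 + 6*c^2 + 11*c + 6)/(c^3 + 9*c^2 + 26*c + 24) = (c + 1)/(c + 4)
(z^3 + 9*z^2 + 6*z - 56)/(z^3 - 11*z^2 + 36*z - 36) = (z^2 + 11*z + 28)/(z^2 - 9*z + 18)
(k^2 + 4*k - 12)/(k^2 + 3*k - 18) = (k - 2)/(k - 3)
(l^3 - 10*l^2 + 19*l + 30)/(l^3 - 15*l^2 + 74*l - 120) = (l + 1)/(l - 4)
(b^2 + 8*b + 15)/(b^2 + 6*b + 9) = (b + 5)/(b + 3)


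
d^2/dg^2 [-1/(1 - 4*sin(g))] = 4*(-4*sin(g)^2 - sin(g) + 8)/(4*sin(g) - 1)^3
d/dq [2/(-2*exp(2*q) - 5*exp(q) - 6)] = (8*exp(q) + 10)*exp(q)/(2*exp(2*q) + 5*exp(q) + 6)^2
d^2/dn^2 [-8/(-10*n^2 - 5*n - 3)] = 80*(-20*n^2 - 10*n + 5*(4*n + 1)^2 - 6)/(10*n^2 + 5*n + 3)^3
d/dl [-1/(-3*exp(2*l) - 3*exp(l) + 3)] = (-2*exp(l) - 1)*exp(l)/(3*(exp(2*l) + exp(l) - 1)^2)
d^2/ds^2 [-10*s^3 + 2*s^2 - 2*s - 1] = 4 - 60*s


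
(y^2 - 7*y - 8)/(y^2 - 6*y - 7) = (y - 8)/(y - 7)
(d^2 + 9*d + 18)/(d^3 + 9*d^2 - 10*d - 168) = (d + 3)/(d^2 + 3*d - 28)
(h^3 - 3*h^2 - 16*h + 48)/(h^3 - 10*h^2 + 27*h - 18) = (h^2 - 16)/(h^2 - 7*h + 6)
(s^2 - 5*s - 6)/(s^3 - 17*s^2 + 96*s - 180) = (s + 1)/(s^2 - 11*s + 30)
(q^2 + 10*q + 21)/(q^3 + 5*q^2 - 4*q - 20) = (q^2 + 10*q + 21)/(q^3 + 5*q^2 - 4*q - 20)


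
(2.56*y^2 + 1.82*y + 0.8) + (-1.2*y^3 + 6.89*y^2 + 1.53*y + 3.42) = -1.2*y^3 + 9.45*y^2 + 3.35*y + 4.22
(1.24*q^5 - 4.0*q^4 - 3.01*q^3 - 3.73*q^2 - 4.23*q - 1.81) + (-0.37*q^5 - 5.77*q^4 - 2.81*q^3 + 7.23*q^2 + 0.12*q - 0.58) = 0.87*q^5 - 9.77*q^4 - 5.82*q^3 + 3.5*q^2 - 4.11*q - 2.39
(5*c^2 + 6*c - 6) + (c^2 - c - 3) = 6*c^2 + 5*c - 9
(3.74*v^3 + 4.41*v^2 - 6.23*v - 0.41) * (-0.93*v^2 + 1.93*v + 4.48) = -3.4782*v^5 + 3.1169*v^4 + 31.0604*v^3 + 8.1142*v^2 - 28.7017*v - 1.8368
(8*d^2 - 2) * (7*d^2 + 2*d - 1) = 56*d^4 + 16*d^3 - 22*d^2 - 4*d + 2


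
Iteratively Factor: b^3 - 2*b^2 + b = (b)*(b^2 - 2*b + 1) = b*(b - 1)*(b - 1)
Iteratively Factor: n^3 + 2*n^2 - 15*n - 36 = (n - 4)*(n^2 + 6*n + 9) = (n - 4)*(n + 3)*(n + 3)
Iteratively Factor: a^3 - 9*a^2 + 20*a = (a - 5)*(a^2 - 4*a) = (a - 5)*(a - 4)*(a)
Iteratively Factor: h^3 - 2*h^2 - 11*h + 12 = (h + 3)*(h^2 - 5*h + 4) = (h - 1)*(h + 3)*(h - 4)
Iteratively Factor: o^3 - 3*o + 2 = (o - 1)*(o^2 + o - 2) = (o - 1)^2*(o + 2)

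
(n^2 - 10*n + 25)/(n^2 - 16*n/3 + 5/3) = 3*(n - 5)/(3*n - 1)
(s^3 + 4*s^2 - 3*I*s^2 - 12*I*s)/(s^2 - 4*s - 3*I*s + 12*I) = s*(s + 4)/(s - 4)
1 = 1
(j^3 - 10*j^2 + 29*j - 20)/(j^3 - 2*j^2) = (j^3 - 10*j^2 + 29*j - 20)/(j^2*(j - 2))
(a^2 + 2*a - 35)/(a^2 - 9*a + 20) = (a + 7)/(a - 4)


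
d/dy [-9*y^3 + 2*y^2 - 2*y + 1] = -27*y^2 + 4*y - 2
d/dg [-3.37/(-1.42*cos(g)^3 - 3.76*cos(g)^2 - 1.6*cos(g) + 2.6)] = (14.3562*cos(g)^2 + 25.3424*cos(g) + 5.392)*sin(g)/(1.42*cos(g)^3 + 3.76*cos(g)^2 + 1.6*cos(g) - 2.6)^2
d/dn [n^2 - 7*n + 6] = 2*n - 7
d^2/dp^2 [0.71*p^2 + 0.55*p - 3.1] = 1.42000000000000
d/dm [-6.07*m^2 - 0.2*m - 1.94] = -12.14*m - 0.2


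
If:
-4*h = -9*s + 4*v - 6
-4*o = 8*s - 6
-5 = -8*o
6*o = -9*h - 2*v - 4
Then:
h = -407/224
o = 5/8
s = 7/16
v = 1927/448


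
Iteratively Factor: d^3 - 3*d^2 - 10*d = (d - 5)*(d^2 + 2*d) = d*(d - 5)*(d + 2)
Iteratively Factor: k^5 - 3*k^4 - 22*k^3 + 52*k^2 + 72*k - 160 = (k - 2)*(k^4 - k^3 - 24*k^2 + 4*k + 80) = (k - 2)*(k + 2)*(k^3 - 3*k^2 - 18*k + 40) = (k - 2)^2*(k + 2)*(k^2 - k - 20) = (k - 2)^2*(k + 2)*(k + 4)*(k - 5)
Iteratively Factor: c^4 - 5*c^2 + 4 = (c + 2)*(c^3 - 2*c^2 - c + 2) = (c + 1)*(c + 2)*(c^2 - 3*c + 2) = (c - 2)*(c + 1)*(c + 2)*(c - 1)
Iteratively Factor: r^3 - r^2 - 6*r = (r)*(r^2 - r - 6) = r*(r - 3)*(r + 2)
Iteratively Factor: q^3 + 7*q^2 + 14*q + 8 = (q + 4)*(q^2 + 3*q + 2) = (q + 1)*(q + 4)*(q + 2)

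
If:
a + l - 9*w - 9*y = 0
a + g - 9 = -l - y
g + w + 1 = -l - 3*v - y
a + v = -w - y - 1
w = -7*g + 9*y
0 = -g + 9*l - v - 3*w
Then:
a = 245/298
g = 1583/298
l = -127/149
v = -271/149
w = -1109/298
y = 554/149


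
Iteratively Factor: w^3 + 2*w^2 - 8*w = (w - 2)*(w^2 + 4*w) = (w - 2)*(w + 4)*(w)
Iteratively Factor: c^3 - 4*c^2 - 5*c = (c + 1)*(c^2 - 5*c) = c*(c + 1)*(c - 5)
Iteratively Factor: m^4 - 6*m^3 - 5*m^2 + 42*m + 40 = (m + 1)*(m^3 - 7*m^2 + 2*m + 40) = (m - 4)*(m + 1)*(m^2 - 3*m - 10) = (m - 5)*(m - 4)*(m + 1)*(m + 2)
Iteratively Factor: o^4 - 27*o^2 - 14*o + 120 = (o - 5)*(o^3 + 5*o^2 - 2*o - 24) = (o - 5)*(o + 3)*(o^2 + 2*o - 8) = (o - 5)*(o - 2)*(o + 3)*(o + 4)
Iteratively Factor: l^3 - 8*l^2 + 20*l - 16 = (l - 2)*(l^2 - 6*l + 8) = (l - 4)*(l - 2)*(l - 2)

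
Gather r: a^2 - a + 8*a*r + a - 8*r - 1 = a^2 + r*(8*a - 8) - 1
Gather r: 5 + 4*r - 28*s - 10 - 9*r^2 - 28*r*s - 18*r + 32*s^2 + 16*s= -9*r^2 + r*(-28*s - 14) + 32*s^2 - 12*s - 5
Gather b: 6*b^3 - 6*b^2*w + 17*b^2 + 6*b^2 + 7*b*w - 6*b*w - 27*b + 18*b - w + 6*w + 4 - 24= 6*b^3 + b^2*(23 - 6*w) + b*(w - 9) + 5*w - 20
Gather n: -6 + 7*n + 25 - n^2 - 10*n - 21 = -n^2 - 3*n - 2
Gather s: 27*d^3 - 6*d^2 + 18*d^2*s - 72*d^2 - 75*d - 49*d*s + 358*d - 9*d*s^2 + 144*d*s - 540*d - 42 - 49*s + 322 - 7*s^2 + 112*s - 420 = 27*d^3 - 78*d^2 - 257*d + s^2*(-9*d - 7) + s*(18*d^2 + 95*d + 63) - 140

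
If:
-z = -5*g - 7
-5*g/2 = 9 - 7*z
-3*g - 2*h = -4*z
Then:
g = -16/13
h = 46/13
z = 11/13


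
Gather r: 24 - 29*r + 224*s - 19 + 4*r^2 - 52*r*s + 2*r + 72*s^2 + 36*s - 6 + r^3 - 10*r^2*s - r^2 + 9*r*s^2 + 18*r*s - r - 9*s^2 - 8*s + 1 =r^3 + r^2*(3 - 10*s) + r*(9*s^2 - 34*s - 28) + 63*s^2 + 252*s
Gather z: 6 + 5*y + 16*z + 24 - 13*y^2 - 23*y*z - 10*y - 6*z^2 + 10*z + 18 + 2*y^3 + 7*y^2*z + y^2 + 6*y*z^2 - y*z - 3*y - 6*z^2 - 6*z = 2*y^3 - 12*y^2 - 8*y + z^2*(6*y - 12) + z*(7*y^2 - 24*y + 20) + 48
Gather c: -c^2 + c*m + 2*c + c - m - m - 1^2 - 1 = -c^2 + c*(m + 3) - 2*m - 2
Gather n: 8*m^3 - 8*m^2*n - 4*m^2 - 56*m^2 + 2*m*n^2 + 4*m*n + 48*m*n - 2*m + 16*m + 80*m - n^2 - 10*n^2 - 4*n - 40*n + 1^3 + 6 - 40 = 8*m^3 - 60*m^2 + 94*m + n^2*(2*m - 11) + n*(-8*m^2 + 52*m - 44) - 33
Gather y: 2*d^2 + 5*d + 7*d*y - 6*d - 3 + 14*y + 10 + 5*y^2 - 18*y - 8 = 2*d^2 - d + 5*y^2 + y*(7*d - 4) - 1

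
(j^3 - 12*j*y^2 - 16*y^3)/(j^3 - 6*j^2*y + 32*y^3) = (-j - 2*y)/(-j + 4*y)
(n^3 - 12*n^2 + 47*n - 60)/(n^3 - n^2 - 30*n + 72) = (n - 5)/(n + 6)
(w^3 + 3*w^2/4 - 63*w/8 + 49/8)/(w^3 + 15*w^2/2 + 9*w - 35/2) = (w - 7/4)/(w + 5)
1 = 1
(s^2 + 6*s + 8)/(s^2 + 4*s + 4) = (s + 4)/(s + 2)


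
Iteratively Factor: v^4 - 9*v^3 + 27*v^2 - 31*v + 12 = (v - 4)*(v^3 - 5*v^2 + 7*v - 3) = (v - 4)*(v - 3)*(v^2 - 2*v + 1) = (v - 4)*(v - 3)*(v - 1)*(v - 1)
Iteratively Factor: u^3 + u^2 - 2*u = (u + 2)*(u^2 - u) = (u - 1)*(u + 2)*(u)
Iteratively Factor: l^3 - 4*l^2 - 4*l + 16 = (l + 2)*(l^2 - 6*l + 8) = (l - 4)*(l + 2)*(l - 2)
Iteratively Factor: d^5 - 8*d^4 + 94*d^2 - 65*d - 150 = (d + 1)*(d^4 - 9*d^3 + 9*d^2 + 85*d - 150) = (d - 2)*(d + 1)*(d^3 - 7*d^2 - 5*d + 75) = (d - 5)*(d - 2)*(d + 1)*(d^2 - 2*d - 15) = (d - 5)^2*(d - 2)*(d + 1)*(d + 3)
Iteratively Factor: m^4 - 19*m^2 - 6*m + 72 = (m + 3)*(m^3 - 3*m^2 - 10*m + 24) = (m - 4)*(m + 3)*(m^2 + m - 6) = (m - 4)*(m - 2)*(m + 3)*(m + 3)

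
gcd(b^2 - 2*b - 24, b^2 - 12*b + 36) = b - 6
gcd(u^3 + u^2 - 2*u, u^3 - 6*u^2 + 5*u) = u^2 - u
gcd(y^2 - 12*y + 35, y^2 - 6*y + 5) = y - 5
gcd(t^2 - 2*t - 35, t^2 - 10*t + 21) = t - 7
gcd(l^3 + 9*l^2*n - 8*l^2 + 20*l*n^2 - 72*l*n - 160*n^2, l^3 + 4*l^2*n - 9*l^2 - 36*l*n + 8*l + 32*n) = l^2 + 4*l*n - 8*l - 32*n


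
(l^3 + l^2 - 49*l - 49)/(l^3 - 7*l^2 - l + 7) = (l + 7)/(l - 1)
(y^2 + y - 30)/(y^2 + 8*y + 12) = (y - 5)/(y + 2)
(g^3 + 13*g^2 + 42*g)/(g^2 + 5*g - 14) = g*(g + 6)/(g - 2)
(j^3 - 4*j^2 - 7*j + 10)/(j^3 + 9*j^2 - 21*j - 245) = (j^2 + j - 2)/(j^2 + 14*j + 49)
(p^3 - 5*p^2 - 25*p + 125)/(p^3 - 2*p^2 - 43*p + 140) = (p^2 - 25)/(p^2 + 3*p - 28)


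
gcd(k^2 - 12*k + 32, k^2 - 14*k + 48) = k - 8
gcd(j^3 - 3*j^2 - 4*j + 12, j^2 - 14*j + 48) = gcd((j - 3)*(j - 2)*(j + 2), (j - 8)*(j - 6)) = 1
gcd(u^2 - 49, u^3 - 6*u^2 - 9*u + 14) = u - 7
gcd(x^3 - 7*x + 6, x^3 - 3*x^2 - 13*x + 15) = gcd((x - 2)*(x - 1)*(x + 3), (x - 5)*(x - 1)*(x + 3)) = x^2 + 2*x - 3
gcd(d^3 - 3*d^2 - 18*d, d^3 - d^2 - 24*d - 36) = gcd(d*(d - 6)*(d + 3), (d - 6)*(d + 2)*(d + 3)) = d^2 - 3*d - 18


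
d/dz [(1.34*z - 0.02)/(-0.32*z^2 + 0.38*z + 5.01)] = (0.4288*z^2 - 0.0128*z + 6.721)/(0.1024*z^4 - 0.2432*z^3 - 3.062*z^2 + 3.8076*z + 25.1001)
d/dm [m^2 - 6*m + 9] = 2*m - 6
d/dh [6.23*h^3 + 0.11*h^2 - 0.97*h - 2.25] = 18.69*h^2 + 0.22*h - 0.97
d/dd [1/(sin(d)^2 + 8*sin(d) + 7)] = -2*(sin(d) + 4)*cos(d)/(sin(d)^2 + 8*sin(d) + 7)^2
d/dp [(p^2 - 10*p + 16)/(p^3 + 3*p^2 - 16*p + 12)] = (-p^2 + 16*p + 34)/(p^4 + 10*p^3 + 13*p^2 - 60*p + 36)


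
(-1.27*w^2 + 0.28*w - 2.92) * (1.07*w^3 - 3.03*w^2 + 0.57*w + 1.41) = -1.3589*w^5 + 4.1477*w^4 - 4.6967*w^3 + 7.2165*w^2 - 1.2696*w - 4.1172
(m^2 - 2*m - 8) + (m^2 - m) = 2*m^2 - 3*m - 8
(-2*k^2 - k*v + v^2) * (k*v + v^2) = -2*k^3*v - 3*k^2*v^2 + v^4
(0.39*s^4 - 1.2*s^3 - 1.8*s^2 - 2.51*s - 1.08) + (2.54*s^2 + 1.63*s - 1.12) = 0.39*s^4 - 1.2*s^3 + 0.74*s^2 - 0.88*s - 2.2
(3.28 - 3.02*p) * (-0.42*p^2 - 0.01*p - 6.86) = 1.2684*p^3 - 1.3474*p^2 + 20.6844*p - 22.5008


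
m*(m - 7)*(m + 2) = m^3 - 5*m^2 - 14*m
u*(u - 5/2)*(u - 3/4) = u^3 - 13*u^2/4 + 15*u/8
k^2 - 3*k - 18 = (k - 6)*(k + 3)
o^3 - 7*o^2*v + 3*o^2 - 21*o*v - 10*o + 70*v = (o - 2)*(o + 5)*(o - 7*v)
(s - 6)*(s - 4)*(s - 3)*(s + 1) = s^4 - 12*s^3 + 41*s^2 - 18*s - 72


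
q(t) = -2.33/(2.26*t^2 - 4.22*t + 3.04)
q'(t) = -2.33*(4.22 - 4.52*t)/(2.26*t^2 - 4.22*t + 3.04)^2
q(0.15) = -0.95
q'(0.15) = -1.37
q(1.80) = -0.84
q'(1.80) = 1.19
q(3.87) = -0.11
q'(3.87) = 0.07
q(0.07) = -0.85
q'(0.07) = -1.20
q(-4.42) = -0.04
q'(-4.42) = -0.01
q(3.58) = -0.14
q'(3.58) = 0.10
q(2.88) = -0.24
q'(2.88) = 0.22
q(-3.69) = -0.05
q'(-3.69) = -0.02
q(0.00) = -0.77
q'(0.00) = -1.06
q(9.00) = -0.02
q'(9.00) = 0.00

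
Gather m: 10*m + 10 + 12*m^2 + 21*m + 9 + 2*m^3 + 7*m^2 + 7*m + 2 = 2*m^3 + 19*m^2 + 38*m + 21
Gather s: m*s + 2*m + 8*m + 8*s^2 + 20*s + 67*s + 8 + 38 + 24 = 10*m + 8*s^2 + s*(m + 87) + 70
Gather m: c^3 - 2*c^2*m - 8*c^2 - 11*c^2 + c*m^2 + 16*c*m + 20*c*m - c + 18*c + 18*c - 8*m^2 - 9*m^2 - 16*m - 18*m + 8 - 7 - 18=c^3 - 19*c^2 + 35*c + m^2*(c - 17) + m*(-2*c^2 + 36*c - 34) - 17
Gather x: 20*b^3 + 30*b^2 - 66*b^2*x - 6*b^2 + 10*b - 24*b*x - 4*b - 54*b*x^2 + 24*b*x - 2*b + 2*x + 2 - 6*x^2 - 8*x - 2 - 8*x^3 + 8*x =20*b^3 + 24*b^2 + 4*b - 8*x^3 + x^2*(-54*b - 6) + x*(2 - 66*b^2)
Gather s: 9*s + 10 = 9*s + 10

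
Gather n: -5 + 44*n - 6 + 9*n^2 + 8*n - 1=9*n^2 + 52*n - 12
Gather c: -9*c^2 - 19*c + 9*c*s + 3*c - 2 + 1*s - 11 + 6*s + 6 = -9*c^2 + c*(9*s - 16) + 7*s - 7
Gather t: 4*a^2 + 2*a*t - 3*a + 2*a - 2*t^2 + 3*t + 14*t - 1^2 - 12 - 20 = 4*a^2 - a - 2*t^2 + t*(2*a + 17) - 33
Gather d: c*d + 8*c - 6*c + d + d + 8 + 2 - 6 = 2*c + d*(c + 2) + 4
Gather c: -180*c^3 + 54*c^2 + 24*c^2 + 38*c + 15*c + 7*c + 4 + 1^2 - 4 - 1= -180*c^3 + 78*c^2 + 60*c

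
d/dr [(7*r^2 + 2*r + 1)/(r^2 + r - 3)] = (5*r^2 - 44*r - 7)/(r^4 + 2*r^3 - 5*r^2 - 6*r + 9)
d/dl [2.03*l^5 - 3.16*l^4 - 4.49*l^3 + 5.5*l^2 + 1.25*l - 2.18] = 10.15*l^4 - 12.64*l^3 - 13.47*l^2 + 11.0*l + 1.25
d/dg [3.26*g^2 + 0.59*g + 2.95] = 6.52*g + 0.59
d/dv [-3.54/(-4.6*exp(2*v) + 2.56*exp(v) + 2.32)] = (9.0624 - 32.568*exp(v))*exp(v)/(-4.6*exp(2*v) + 2.56*exp(v) + 2.32)^2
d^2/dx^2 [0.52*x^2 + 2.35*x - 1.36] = 1.04000000000000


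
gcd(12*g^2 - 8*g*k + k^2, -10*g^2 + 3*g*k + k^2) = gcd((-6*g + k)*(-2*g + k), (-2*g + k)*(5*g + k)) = 2*g - k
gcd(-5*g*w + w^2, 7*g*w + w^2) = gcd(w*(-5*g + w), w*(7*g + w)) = w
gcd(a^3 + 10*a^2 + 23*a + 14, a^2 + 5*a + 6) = a + 2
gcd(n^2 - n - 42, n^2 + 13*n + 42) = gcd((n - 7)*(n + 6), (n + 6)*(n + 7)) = n + 6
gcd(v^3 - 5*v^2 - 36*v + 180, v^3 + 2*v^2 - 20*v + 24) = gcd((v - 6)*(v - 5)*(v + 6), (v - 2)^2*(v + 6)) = v + 6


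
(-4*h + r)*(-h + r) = 4*h^2 - 5*h*r + r^2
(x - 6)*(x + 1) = x^2 - 5*x - 6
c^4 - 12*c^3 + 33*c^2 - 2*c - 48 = (c - 8)*(c - 3)*(c - 2)*(c + 1)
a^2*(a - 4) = a^3 - 4*a^2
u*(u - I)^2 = u^3 - 2*I*u^2 - u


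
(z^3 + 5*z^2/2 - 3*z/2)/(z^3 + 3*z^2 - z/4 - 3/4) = 2*z/(2*z + 1)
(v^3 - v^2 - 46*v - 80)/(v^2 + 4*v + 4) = (v^2 - 3*v - 40)/(v + 2)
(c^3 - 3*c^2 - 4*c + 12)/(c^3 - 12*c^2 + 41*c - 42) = (c + 2)/(c - 7)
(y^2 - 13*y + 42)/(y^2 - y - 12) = (-y^2 + 13*y - 42)/(-y^2 + y + 12)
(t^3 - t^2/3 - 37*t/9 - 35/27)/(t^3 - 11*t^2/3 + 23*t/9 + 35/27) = (3*t + 5)/(3*t - 5)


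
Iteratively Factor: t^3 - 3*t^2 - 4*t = (t - 4)*(t^2 + t) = t*(t - 4)*(t + 1)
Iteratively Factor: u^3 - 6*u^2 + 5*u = (u - 5)*(u^2 - u) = u*(u - 5)*(u - 1)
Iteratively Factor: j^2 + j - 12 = (j - 3)*(j + 4)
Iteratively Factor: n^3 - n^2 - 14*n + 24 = (n + 4)*(n^2 - 5*n + 6) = (n - 2)*(n + 4)*(n - 3)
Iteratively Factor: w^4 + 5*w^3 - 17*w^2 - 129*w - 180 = (w + 3)*(w^3 + 2*w^2 - 23*w - 60) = (w + 3)*(w + 4)*(w^2 - 2*w - 15) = (w - 5)*(w + 3)*(w + 4)*(w + 3)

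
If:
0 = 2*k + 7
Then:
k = -7/2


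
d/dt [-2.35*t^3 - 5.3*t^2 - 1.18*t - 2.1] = -7.05*t^2 - 10.6*t - 1.18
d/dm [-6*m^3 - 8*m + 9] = -18*m^2 - 8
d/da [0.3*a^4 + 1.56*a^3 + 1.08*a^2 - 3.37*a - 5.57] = 1.2*a^3 + 4.68*a^2 + 2.16*a - 3.37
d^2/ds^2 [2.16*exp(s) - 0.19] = 2.16*exp(s)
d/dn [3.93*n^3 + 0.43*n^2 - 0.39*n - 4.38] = 11.79*n^2 + 0.86*n - 0.39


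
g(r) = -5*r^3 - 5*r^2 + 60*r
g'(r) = -15*r^2 - 10*r + 60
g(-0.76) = -46.29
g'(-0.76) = 58.94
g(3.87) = -132.49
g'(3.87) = -203.35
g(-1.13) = -66.97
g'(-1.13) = 52.15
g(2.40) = 46.08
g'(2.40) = -50.40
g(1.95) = 60.91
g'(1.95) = -16.54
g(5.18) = -518.32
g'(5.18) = -394.29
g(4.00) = -160.00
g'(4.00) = -220.00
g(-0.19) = -11.55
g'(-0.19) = 61.36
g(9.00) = -3510.00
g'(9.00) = -1245.00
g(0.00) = 0.00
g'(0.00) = 60.00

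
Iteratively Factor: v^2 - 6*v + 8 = (v - 4)*(v - 2)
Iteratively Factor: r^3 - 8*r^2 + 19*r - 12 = (r - 3)*(r^2 - 5*r + 4) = (r - 4)*(r - 3)*(r - 1)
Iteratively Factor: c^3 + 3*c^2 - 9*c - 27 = (c + 3)*(c^2 - 9) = (c - 3)*(c + 3)*(c + 3)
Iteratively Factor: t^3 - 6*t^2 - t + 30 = (t - 5)*(t^2 - t - 6) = (t - 5)*(t + 2)*(t - 3)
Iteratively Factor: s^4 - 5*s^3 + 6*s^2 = (s - 3)*(s^3 - 2*s^2) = s*(s - 3)*(s^2 - 2*s) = s*(s - 3)*(s - 2)*(s)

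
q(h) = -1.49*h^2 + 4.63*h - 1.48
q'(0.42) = 3.38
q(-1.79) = -14.54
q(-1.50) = -11.78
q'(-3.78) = 15.89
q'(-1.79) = 9.96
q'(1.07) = 1.44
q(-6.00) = -82.90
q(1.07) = 1.77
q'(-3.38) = 14.70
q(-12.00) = -271.60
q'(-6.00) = 22.51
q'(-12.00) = 40.39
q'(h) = 4.63 - 2.98*h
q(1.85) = 1.99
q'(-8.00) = 28.47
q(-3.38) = -34.15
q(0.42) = 0.20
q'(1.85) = -0.88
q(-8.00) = -133.88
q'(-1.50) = 9.10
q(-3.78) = -40.27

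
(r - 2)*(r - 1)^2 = r^3 - 4*r^2 + 5*r - 2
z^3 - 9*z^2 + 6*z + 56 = (z - 7)*(z - 4)*(z + 2)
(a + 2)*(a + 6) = a^2 + 8*a + 12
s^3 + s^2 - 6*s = s*(s - 2)*(s + 3)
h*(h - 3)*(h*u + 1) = h^3*u - 3*h^2*u + h^2 - 3*h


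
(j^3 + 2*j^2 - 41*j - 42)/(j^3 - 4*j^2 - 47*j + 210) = (j + 1)/(j - 5)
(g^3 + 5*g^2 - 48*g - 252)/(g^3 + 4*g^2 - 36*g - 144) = (g^2 - g - 42)/(g^2 - 2*g - 24)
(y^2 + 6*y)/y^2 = (y + 6)/y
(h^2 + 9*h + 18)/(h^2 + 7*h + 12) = (h + 6)/(h + 4)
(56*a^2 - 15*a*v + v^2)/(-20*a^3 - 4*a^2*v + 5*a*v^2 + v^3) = (-56*a^2 + 15*a*v - v^2)/(20*a^3 + 4*a^2*v - 5*a*v^2 - v^3)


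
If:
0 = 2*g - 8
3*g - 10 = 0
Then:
No Solution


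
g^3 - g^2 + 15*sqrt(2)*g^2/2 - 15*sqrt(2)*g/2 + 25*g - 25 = (g - 1)*(g + 5*sqrt(2)/2)*(g + 5*sqrt(2))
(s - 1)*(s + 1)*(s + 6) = s^3 + 6*s^2 - s - 6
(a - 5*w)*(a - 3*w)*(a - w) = a^3 - 9*a^2*w + 23*a*w^2 - 15*w^3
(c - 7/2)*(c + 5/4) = c^2 - 9*c/4 - 35/8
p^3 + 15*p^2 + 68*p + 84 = (p + 2)*(p + 6)*(p + 7)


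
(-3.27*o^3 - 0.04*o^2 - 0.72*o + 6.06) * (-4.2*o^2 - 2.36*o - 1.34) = 13.734*o^5 + 7.8852*o^4 + 7.5002*o^3 - 23.6992*o^2 - 13.3368*o - 8.1204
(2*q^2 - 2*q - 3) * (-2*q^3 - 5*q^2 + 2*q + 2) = -4*q^5 - 6*q^4 + 20*q^3 + 15*q^2 - 10*q - 6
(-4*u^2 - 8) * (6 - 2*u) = 8*u^3 - 24*u^2 + 16*u - 48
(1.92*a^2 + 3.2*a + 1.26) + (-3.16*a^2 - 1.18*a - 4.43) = -1.24*a^2 + 2.02*a - 3.17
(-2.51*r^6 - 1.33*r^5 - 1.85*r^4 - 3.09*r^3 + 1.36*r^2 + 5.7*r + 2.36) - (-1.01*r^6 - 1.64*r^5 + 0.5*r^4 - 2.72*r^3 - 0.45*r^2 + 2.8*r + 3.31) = -1.5*r^6 + 0.31*r^5 - 2.35*r^4 - 0.37*r^3 + 1.81*r^2 + 2.9*r - 0.95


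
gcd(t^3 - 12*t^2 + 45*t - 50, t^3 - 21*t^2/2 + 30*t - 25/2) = t^2 - 10*t + 25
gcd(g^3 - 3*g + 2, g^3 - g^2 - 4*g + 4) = g^2 + g - 2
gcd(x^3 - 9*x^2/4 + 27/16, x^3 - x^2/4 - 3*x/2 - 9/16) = x^2 - 3*x/4 - 9/8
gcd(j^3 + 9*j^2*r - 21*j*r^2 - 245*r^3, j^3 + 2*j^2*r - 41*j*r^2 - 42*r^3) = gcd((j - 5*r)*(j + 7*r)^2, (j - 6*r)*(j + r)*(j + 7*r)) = j + 7*r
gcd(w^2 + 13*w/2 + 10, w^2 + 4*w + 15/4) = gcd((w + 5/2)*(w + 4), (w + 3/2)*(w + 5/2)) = w + 5/2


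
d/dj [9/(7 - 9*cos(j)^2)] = -324*sin(2*j)/(9*cos(2*j) - 5)^2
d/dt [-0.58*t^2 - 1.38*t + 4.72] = -1.16*t - 1.38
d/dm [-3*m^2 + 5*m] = 5 - 6*m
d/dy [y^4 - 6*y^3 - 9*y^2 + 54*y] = 4*y^3 - 18*y^2 - 18*y + 54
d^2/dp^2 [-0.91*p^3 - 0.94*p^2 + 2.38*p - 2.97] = -5.46*p - 1.88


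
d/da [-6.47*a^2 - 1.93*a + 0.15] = -12.94*a - 1.93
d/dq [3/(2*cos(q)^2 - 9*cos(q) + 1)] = 3*(4*cos(q) - 9)*sin(q)/(-9*cos(q) + cos(2*q) + 2)^2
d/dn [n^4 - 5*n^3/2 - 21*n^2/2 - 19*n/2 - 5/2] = 4*n^3 - 15*n^2/2 - 21*n - 19/2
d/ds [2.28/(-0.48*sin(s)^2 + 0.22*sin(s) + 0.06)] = (2.1888*sin(s) - 0.5016)*cos(s)/(-0.48*sin(s)^2 + 0.22*sin(s) + 0.06)^2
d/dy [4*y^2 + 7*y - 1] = 8*y + 7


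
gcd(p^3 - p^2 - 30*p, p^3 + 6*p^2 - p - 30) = p + 5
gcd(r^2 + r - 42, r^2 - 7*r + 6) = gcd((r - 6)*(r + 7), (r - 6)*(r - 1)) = r - 6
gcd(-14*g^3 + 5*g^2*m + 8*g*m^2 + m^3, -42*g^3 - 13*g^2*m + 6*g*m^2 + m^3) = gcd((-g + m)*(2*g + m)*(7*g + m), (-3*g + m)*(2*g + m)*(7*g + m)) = 14*g^2 + 9*g*m + m^2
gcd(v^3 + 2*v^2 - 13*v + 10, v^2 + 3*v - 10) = v^2 + 3*v - 10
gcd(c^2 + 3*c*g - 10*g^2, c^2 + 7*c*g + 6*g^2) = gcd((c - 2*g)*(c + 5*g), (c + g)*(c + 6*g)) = 1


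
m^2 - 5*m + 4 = (m - 4)*(m - 1)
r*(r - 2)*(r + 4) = r^3 + 2*r^2 - 8*r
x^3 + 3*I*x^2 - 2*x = x*(x + I)*(x + 2*I)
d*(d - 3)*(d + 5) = d^3 + 2*d^2 - 15*d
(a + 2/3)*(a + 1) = a^2 + 5*a/3 + 2/3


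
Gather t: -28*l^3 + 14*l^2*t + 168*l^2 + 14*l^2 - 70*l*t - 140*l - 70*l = -28*l^3 + 182*l^2 - 210*l + t*(14*l^2 - 70*l)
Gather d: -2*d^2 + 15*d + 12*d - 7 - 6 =-2*d^2 + 27*d - 13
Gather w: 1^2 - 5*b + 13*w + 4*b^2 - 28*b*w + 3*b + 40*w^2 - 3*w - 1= 4*b^2 - 2*b + 40*w^2 + w*(10 - 28*b)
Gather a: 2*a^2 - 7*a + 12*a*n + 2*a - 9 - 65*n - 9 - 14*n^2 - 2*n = 2*a^2 + a*(12*n - 5) - 14*n^2 - 67*n - 18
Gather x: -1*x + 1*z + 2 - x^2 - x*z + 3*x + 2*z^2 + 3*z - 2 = -x^2 + x*(2 - z) + 2*z^2 + 4*z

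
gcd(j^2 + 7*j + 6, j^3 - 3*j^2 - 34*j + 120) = j + 6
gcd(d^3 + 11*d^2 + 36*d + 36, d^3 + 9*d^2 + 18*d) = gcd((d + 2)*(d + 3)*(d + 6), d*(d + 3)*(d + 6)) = d^2 + 9*d + 18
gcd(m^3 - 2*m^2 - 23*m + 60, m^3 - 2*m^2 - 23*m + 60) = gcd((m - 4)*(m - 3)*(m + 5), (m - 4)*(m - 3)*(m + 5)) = m^3 - 2*m^2 - 23*m + 60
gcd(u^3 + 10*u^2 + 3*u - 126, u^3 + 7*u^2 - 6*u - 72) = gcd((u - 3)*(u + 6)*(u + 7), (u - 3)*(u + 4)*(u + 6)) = u^2 + 3*u - 18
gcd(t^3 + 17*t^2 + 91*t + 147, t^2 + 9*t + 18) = t + 3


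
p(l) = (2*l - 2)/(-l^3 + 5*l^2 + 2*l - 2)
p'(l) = (2*l - 2)*(3*l^2 - 10*l - 2)/(-l^3 + 5*l^2 + 2*l - 2)^2 + 2/(-l^3 + 5*l^2 + 2*l - 2)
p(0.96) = -0.02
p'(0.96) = 0.60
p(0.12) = 1.04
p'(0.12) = 0.76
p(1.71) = 0.13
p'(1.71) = 0.06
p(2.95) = 0.18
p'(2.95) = 0.05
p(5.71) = -0.69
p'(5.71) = 1.79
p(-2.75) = -0.15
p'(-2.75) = -0.10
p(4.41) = 0.37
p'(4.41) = 0.36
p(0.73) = -0.31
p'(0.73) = 2.53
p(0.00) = 1.00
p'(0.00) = 0.00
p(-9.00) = -0.02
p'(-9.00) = 0.00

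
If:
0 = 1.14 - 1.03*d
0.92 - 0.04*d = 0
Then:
No Solution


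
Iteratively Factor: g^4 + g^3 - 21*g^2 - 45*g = (g + 3)*(g^3 - 2*g^2 - 15*g) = (g + 3)^2*(g^2 - 5*g) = (g - 5)*(g + 3)^2*(g)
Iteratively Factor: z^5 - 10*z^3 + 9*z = (z)*(z^4 - 10*z^2 + 9) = z*(z - 1)*(z^3 + z^2 - 9*z - 9) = z*(z - 1)*(z + 3)*(z^2 - 2*z - 3) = z*(z - 1)*(z + 1)*(z + 3)*(z - 3)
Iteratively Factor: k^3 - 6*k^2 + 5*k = (k - 1)*(k^2 - 5*k) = k*(k - 1)*(k - 5)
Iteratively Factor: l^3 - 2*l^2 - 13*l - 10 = (l + 1)*(l^2 - 3*l - 10) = (l + 1)*(l + 2)*(l - 5)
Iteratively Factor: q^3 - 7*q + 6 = (q - 2)*(q^2 + 2*q - 3) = (q - 2)*(q + 3)*(q - 1)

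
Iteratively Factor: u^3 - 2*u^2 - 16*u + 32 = (u - 4)*(u^2 + 2*u - 8) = (u - 4)*(u + 4)*(u - 2)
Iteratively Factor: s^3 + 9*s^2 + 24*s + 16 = (s + 4)*(s^2 + 5*s + 4) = (s + 1)*(s + 4)*(s + 4)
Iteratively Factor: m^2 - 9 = (m - 3)*(m + 3)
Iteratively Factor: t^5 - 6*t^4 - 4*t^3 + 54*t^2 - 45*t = (t + 3)*(t^4 - 9*t^3 + 23*t^2 - 15*t) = t*(t + 3)*(t^3 - 9*t^2 + 23*t - 15) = t*(t - 3)*(t + 3)*(t^2 - 6*t + 5) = t*(t - 5)*(t - 3)*(t + 3)*(t - 1)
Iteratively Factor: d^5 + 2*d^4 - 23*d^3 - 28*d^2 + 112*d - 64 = (d - 1)*(d^4 + 3*d^3 - 20*d^2 - 48*d + 64) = (d - 1)*(d + 4)*(d^3 - d^2 - 16*d + 16) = (d - 1)*(d + 4)^2*(d^2 - 5*d + 4) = (d - 4)*(d - 1)*(d + 4)^2*(d - 1)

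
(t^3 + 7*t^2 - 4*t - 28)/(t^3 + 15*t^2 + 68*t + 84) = (t - 2)/(t + 6)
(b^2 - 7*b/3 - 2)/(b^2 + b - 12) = (b + 2/3)/(b + 4)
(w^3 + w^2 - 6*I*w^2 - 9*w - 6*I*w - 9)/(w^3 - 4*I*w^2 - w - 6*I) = (w^2 + w*(1 - 3*I) - 3*I)/(w^2 - I*w + 2)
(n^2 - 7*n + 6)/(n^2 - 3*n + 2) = (n - 6)/(n - 2)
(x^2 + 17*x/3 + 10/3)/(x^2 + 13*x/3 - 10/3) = (3*x + 2)/(3*x - 2)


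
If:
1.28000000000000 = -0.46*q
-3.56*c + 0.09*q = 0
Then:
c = -0.07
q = -2.78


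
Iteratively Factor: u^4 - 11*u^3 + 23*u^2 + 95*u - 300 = (u - 4)*(u^3 - 7*u^2 - 5*u + 75) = (u - 4)*(u + 3)*(u^2 - 10*u + 25) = (u - 5)*(u - 4)*(u + 3)*(u - 5)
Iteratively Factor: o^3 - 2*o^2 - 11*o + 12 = (o + 3)*(o^2 - 5*o + 4) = (o - 1)*(o + 3)*(o - 4)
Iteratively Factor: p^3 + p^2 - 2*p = (p + 2)*(p^2 - p) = (p - 1)*(p + 2)*(p)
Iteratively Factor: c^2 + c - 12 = (c + 4)*(c - 3)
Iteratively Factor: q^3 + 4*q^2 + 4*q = (q)*(q^2 + 4*q + 4) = q*(q + 2)*(q + 2)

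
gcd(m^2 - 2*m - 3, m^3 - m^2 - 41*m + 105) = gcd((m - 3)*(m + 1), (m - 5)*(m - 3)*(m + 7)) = m - 3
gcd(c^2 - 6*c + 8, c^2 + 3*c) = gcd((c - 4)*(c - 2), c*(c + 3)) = 1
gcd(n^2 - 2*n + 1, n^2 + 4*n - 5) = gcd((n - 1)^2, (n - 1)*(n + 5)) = n - 1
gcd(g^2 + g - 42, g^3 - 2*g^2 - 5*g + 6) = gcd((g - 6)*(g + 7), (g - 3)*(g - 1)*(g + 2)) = 1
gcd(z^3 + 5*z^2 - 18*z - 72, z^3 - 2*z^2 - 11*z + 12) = z^2 - z - 12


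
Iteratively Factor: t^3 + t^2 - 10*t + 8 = (t + 4)*(t^2 - 3*t + 2) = (t - 1)*(t + 4)*(t - 2)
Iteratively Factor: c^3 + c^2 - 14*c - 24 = (c + 2)*(c^2 - c - 12) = (c + 2)*(c + 3)*(c - 4)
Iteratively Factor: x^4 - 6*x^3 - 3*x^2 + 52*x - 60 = (x - 2)*(x^3 - 4*x^2 - 11*x + 30) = (x - 2)*(x + 3)*(x^2 - 7*x + 10) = (x - 5)*(x - 2)*(x + 3)*(x - 2)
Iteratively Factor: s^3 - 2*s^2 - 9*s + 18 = (s - 3)*(s^2 + s - 6) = (s - 3)*(s + 3)*(s - 2)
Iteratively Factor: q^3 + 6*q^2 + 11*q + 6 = (q + 1)*(q^2 + 5*q + 6) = (q + 1)*(q + 3)*(q + 2)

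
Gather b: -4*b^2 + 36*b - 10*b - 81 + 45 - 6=-4*b^2 + 26*b - 42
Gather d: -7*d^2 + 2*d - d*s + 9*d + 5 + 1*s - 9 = -7*d^2 + d*(11 - s) + s - 4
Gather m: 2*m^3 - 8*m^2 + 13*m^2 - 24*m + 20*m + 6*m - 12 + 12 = 2*m^3 + 5*m^2 + 2*m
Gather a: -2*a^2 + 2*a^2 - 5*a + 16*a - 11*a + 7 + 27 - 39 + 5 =0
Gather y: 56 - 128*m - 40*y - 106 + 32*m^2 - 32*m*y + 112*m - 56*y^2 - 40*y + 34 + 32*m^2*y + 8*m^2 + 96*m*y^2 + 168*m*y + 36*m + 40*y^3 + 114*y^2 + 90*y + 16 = 40*m^2 + 20*m + 40*y^3 + y^2*(96*m + 58) + y*(32*m^2 + 136*m + 10)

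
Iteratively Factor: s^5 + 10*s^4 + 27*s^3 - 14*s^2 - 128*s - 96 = (s - 2)*(s^4 + 12*s^3 + 51*s^2 + 88*s + 48) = (s - 2)*(s + 3)*(s^3 + 9*s^2 + 24*s + 16) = (s - 2)*(s + 3)*(s + 4)*(s^2 + 5*s + 4) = (s - 2)*(s + 3)*(s + 4)^2*(s + 1)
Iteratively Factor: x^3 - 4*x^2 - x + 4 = (x - 4)*(x^2 - 1) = (x - 4)*(x - 1)*(x + 1)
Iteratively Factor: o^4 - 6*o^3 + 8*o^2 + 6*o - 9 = (o - 3)*(o^3 - 3*o^2 - o + 3) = (o - 3)^2*(o^2 - 1) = (o - 3)^2*(o + 1)*(o - 1)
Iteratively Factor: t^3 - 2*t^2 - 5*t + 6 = (t + 2)*(t^2 - 4*t + 3) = (t - 1)*(t + 2)*(t - 3)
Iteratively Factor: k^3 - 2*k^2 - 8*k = (k + 2)*(k^2 - 4*k) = k*(k + 2)*(k - 4)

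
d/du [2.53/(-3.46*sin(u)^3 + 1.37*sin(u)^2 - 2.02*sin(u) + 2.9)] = (26.2614*sin(u)^2 - 6.9322*sin(u) + 5.1106)*cos(u)/(3.46*sin(u)^3 - 1.37*sin(u)^2 + 2.02*sin(u) - 2.9)^2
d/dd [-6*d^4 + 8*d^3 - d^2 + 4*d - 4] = -24*d^3 + 24*d^2 - 2*d + 4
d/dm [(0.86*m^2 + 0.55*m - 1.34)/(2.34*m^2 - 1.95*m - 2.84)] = (-2.964*m^2 + 1.3864*m - 4.175)/(5.4756*m^4 - 9.126*m^3 - 9.4887*m^2 + 11.076*m + 8.0656)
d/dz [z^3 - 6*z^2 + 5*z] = 3*z^2 - 12*z + 5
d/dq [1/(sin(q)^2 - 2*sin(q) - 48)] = 2*(1 - sin(q))*cos(q)/((sin(q) - 8)^2*(sin(q) + 6)^2)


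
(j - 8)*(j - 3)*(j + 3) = j^3 - 8*j^2 - 9*j + 72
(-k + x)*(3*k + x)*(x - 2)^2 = -3*k^2*x^2 + 12*k^2*x - 12*k^2 + 2*k*x^3 - 8*k*x^2 + 8*k*x + x^4 - 4*x^3 + 4*x^2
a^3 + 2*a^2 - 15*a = a*(a - 3)*(a + 5)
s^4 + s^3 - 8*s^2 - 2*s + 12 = (s - 2)*(s + 3)*(s - sqrt(2))*(s + sqrt(2))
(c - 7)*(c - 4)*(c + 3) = c^3 - 8*c^2 - 5*c + 84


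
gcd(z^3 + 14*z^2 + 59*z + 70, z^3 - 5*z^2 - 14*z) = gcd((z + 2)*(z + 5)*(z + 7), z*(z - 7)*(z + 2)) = z + 2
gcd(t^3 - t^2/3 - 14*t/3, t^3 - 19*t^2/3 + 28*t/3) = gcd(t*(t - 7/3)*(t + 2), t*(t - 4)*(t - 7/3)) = t^2 - 7*t/3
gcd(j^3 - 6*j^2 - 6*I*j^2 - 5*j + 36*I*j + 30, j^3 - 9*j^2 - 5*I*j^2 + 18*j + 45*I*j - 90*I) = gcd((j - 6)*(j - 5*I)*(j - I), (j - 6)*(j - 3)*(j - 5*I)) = j^2 + j*(-6 - 5*I) + 30*I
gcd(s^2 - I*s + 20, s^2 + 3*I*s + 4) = s + 4*I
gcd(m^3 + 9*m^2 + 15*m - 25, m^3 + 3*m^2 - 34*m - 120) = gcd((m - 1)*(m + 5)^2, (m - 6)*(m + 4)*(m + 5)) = m + 5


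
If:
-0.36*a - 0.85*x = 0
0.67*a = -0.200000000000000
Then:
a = -0.30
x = 0.13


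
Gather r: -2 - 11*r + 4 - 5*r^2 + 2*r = -5*r^2 - 9*r + 2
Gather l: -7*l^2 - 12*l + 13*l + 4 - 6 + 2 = -7*l^2 + l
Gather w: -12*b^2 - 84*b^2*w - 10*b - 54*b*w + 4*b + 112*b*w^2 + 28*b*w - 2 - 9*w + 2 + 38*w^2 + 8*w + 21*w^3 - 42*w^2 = -12*b^2 - 6*b + 21*w^3 + w^2*(112*b - 4) + w*(-84*b^2 - 26*b - 1)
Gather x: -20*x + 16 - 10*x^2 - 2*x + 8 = -10*x^2 - 22*x + 24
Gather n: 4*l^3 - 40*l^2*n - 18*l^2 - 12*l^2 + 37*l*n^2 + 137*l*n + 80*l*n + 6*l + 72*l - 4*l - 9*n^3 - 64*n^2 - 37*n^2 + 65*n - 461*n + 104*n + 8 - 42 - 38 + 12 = 4*l^3 - 30*l^2 + 74*l - 9*n^3 + n^2*(37*l - 101) + n*(-40*l^2 + 217*l - 292) - 60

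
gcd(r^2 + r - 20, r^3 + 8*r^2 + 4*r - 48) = 1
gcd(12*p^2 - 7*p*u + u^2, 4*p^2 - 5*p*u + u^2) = 4*p - u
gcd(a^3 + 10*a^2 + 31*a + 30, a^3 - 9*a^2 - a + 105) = a + 3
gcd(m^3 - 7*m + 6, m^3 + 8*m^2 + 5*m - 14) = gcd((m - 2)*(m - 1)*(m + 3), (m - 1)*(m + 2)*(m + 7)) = m - 1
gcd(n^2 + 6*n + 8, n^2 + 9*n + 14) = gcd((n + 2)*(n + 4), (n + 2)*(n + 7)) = n + 2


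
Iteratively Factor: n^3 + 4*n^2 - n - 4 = (n + 4)*(n^2 - 1) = (n - 1)*(n + 4)*(n + 1)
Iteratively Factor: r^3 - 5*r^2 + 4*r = (r)*(r^2 - 5*r + 4) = r*(r - 4)*(r - 1)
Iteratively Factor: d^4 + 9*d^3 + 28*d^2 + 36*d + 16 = (d + 1)*(d^3 + 8*d^2 + 20*d + 16) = (d + 1)*(d + 4)*(d^2 + 4*d + 4) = (d + 1)*(d + 2)*(d + 4)*(d + 2)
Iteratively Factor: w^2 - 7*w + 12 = (w - 4)*(w - 3)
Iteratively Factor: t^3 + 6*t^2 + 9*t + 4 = (t + 1)*(t^2 + 5*t + 4) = (t + 1)^2*(t + 4)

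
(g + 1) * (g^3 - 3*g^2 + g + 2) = g^4 - 2*g^3 - 2*g^2 + 3*g + 2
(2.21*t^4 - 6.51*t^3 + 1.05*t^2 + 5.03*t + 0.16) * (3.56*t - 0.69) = 7.8676*t^5 - 24.7005*t^4 + 8.2299*t^3 + 17.1823*t^2 - 2.9011*t - 0.1104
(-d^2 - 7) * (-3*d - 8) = 3*d^3 + 8*d^2 + 21*d + 56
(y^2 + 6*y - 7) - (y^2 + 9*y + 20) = -3*y - 27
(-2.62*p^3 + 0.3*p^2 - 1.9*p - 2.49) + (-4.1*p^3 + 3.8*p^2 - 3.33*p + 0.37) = -6.72*p^3 + 4.1*p^2 - 5.23*p - 2.12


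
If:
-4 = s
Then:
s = -4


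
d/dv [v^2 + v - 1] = 2*v + 1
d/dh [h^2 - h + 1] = 2*h - 1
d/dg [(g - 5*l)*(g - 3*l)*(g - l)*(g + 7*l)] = 4*g^3 - 6*g^2*l - 80*g*l^2 + 146*l^3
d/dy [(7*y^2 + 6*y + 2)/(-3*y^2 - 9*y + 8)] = (-45*y^2 + 124*y + 66)/(9*y^4 + 54*y^3 + 33*y^2 - 144*y + 64)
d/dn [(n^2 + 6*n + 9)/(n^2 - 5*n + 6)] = (-11*n^2 - 6*n + 81)/(n^4 - 10*n^3 + 37*n^2 - 60*n + 36)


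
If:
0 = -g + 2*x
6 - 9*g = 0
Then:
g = 2/3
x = 1/3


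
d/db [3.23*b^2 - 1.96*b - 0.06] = 6.46*b - 1.96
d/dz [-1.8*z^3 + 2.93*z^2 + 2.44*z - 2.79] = -5.4*z^2 + 5.86*z + 2.44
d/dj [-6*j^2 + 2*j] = 2 - 12*j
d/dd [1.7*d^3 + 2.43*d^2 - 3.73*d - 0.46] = 5.1*d^2 + 4.86*d - 3.73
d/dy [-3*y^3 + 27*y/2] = 27/2 - 9*y^2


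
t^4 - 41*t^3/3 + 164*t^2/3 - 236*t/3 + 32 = (t - 8)*(t - 3)*(t - 2)*(t - 2/3)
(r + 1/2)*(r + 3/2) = r^2 + 2*r + 3/4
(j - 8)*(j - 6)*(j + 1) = j^3 - 13*j^2 + 34*j + 48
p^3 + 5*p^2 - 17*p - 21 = (p - 3)*(p + 1)*(p + 7)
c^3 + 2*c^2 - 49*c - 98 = (c - 7)*(c + 2)*(c + 7)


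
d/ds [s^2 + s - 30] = 2*s + 1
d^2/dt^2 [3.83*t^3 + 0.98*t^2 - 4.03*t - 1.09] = 22.98*t + 1.96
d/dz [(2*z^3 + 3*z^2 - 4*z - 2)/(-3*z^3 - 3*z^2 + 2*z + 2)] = (3*z^4 - 16*z^3 - 12*z^2 - 4)/(9*z^6 + 18*z^5 - 3*z^4 - 24*z^3 - 8*z^2 + 8*z + 4)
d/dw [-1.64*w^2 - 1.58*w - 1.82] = -3.28*w - 1.58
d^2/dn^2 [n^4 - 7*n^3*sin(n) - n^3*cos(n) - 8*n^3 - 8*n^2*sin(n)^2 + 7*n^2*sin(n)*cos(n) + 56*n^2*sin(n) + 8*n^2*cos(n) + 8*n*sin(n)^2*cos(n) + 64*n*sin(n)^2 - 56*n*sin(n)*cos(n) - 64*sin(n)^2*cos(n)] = 7*n^3*sin(n) + n^3*cos(n) - 14*n^2*sin(2*n) - 50*sqrt(2)*n^2*sin(n + pi/4) - 16*n^2*cos(2*n) + 12*n^2 - 74*n*sin(n) + 80*n*sin(2*n) + 216*n*cos(n) + 156*n*cos(2*n) + 18*n*cos(3*n) - 48*n + 108*sin(n) + 135*sin(2*n) + 12*sin(3*n) + 32*cos(n) - 104*cos(2*n) - 144*cos(3*n) - 8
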